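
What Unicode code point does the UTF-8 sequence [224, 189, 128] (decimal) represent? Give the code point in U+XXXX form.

Leading byte 0xE0 = 11100000 matches 1110xxxx → 3-byte sequence.
Byte 1: 0xE0 = 11100000, payload 0000 (4 bits).
Byte 2: 0xBD = 10111101 (10xxxxxx ✓), payload 111101.
Byte 3: 0x80 = 10000000 (10xxxxxx ✓), payload 000000.
Concatenate: 0000111101000000 = 0xF40 (16 bits → U+0F40).

U+0F40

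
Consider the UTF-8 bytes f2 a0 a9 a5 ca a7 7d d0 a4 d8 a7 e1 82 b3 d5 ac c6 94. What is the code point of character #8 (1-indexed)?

Offset 0: leading byte 0xF2 = 11110010 → 4-byte char #1 = F2 A0 A9 A5.
Offset 4: leading byte 0xCA = 11001010 → 2-byte char #2 = CA A7.
Offset 6: leading byte 0x7D = 01111101 → 1-byte char #3 = 7D.
Offset 7: leading byte 0xD0 = 11010000 → 2-byte char #4 = D0 A4.
Offset 9: leading byte 0xD8 = 11011000 → 2-byte char #5 = D8 A7.
Offset 11: leading byte 0xE1 = 11100001 → 3-byte char #6 = E1 82 B3.
Offset 14: leading byte 0xD5 = 11010101 → 2-byte char #7 = D5 AC.
Offset 16: leading byte 0xC6 = 11000110 → 2-byte char #8 = C6 94.
Leading byte 0xC6 = 11000110 matches 110xxxxx → 2-byte sequence.
Byte 1: 0xC6 = 11000110, payload 00110 (5 bits).
Byte 2: 0x94 = 10010100 (10xxxxxx ✓), payload 010100.
Concatenate: 00110010100 = 0x194 (11 bits → U+0194).

U+0194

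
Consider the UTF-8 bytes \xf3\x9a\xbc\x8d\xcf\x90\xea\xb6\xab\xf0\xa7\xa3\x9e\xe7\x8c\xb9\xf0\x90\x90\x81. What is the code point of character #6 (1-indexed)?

U+10401

Offset 0: leading byte 0xF3 = 11110011 → 4-byte char #1 = F3 9A BC 8D.
Offset 4: leading byte 0xCF = 11001111 → 2-byte char #2 = CF 90.
Offset 6: leading byte 0xEA = 11101010 → 3-byte char #3 = EA B6 AB.
Offset 9: leading byte 0xF0 = 11110000 → 4-byte char #4 = F0 A7 A3 9E.
Offset 13: leading byte 0xE7 = 11100111 → 3-byte char #5 = E7 8C B9.
Offset 16: leading byte 0xF0 = 11110000 → 4-byte char #6 = F0 90 90 81.
Leading byte 0xF0 = 11110000 matches 11110xxx → 4-byte sequence.
Byte 1: 0xF0 = 11110000, payload 000 (3 bits).
Byte 2: 0x90 = 10010000 (10xxxxxx ✓), payload 010000.
Byte 3: 0x90 = 10010000 (10xxxxxx ✓), payload 010000.
Byte 4: 0x81 = 10000001 (10xxxxxx ✓), payload 000001.
Concatenate: 000010000010000000001 = 0x10401 (21 bits → U+10401).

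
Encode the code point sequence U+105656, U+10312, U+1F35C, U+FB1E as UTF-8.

U+105656: 4-byte form → F4 85 99 96.
U+10312: 4-byte form → F0 90 8C 92.
U+1F35C: 4-byte form → F0 9F 8D 9C.
U+FB1E: 3-byte form → EF AC 9E.
Concatenated (15 bytes): F4 85 99 96 F0 90 8C 92 F0 9F 8D 9C EF AC 9E.

F4 85 99 96 F0 90 8C 92 F0 9F 8D 9C EF AC 9E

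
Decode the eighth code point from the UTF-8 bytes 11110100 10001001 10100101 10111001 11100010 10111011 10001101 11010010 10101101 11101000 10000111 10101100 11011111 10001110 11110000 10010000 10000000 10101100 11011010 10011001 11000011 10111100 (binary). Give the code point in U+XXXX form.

Offset 0: leading byte 0xF4 = 11110100 → 4-byte char #1 = F4 89 A5 B9.
Offset 4: leading byte 0xE2 = 11100010 → 3-byte char #2 = E2 BB 8D.
Offset 7: leading byte 0xD2 = 11010010 → 2-byte char #3 = D2 AD.
Offset 9: leading byte 0xE8 = 11101000 → 3-byte char #4 = E8 87 AC.
Offset 12: leading byte 0xDF = 11011111 → 2-byte char #5 = DF 8E.
Offset 14: leading byte 0xF0 = 11110000 → 4-byte char #6 = F0 90 80 AC.
Offset 18: leading byte 0xDA = 11011010 → 2-byte char #7 = DA 99.
Offset 20: leading byte 0xC3 = 11000011 → 2-byte char #8 = C3 BC.
Leading byte 0xC3 = 11000011 matches 110xxxxx → 2-byte sequence.
Byte 1: 0xC3 = 11000011, payload 00011 (5 bits).
Byte 2: 0xBC = 10111100 (10xxxxxx ✓), payload 111100.
Concatenate: 00011111100 = 0xFC (11 bits → U+00FC).

U+00FC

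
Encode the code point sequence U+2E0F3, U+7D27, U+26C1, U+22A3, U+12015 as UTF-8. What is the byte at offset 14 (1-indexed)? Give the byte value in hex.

0xF0

1-indexed offset 14 is 0-indexed offset 13.
U+2E0F3 → 4-byte form F0 AE 83 B3 at offsets 0–3.
U+7D27 → 3-byte form E7 B4 A7 at offsets 4–6.
U+26C1 → 3-byte form E2 9B 81 at offsets 7–9.
U+22A3 → 3-byte form E2 8A A3 at offsets 10–12.
U+12015 → 4-byte form F0 92 80 95 at offsets 13–16.
Offset 13 falls in char 5's range; it's byte 1 of F0 92 80 95 = 0xF0.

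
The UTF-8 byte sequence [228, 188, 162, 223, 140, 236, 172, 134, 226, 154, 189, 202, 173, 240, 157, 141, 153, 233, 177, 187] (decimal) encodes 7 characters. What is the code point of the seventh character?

U+9C7B

Offset 0: leading byte 0xE4 = 11100100 → 3-byte char #1 = E4 BC A2.
Offset 3: leading byte 0xDF = 11011111 → 2-byte char #2 = DF 8C.
Offset 5: leading byte 0xEC = 11101100 → 3-byte char #3 = EC AC 86.
Offset 8: leading byte 0xE2 = 11100010 → 3-byte char #4 = E2 9A BD.
Offset 11: leading byte 0xCA = 11001010 → 2-byte char #5 = CA AD.
Offset 13: leading byte 0xF0 = 11110000 → 4-byte char #6 = F0 9D 8D 99.
Offset 17: leading byte 0xE9 = 11101001 → 3-byte char #7 = E9 B1 BB.
Leading byte 0xE9 = 11101001 matches 1110xxxx → 3-byte sequence.
Byte 1: 0xE9 = 11101001, payload 1001 (4 bits).
Byte 2: 0xB1 = 10110001 (10xxxxxx ✓), payload 110001.
Byte 3: 0xBB = 10111011 (10xxxxxx ✓), payload 111011.
Concatenate: 1001110001111011 = 0x9C7B (16 bits → U+9C7B).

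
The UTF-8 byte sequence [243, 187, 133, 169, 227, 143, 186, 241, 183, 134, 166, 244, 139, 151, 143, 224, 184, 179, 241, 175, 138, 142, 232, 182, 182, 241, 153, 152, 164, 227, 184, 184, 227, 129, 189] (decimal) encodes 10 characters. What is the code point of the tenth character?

Offset 0: leading byte 0xF3 = 11110011 → 4-byte char #1 = F3 BB 85 A9.
Offset 4: leading byte 0xE3 = 11100011 → 3-byte char #2 = E3 8F BA.
Offset 7: leading byte 0xF1 = 11110001 → 4-byte char #3 = F1 B7 86 A6.
Offset 11: leading byte 0xF4 = 11110100 → 4-byte char #4 = F4 8B 97 8F.
Offset 15: leading byte 0xE0 = 11100000 → 3-byte char #5 = E0 B8 B3.
Offset 18: leading byte 0xF1 = 11110001 → 4-byte char #6 = F1 AF 8A 8E.
Offset 22: leading byte 0xE8 = 11101000 → 3-byte char #7 = E8 B6 B6.
Offset 25: leading byte 0xF1 = 11110001 → 4-byte char #8 = F1 99 98 A4.
Offset 29: leading byte 0xE3 = 11100011 → 3-byte char #9 = E3 B8 B8.
Offset 32: leading byte 0xE3 = 11100011 → 3-byte char #10 = E3 81 BD.
Leading byte 0xE3 = 11100011 matches 1110xxxx → 3-byte sequence.
Byte 1: 0xE3 = 11100011, payload 0011 (4 bits).
Byte 2: 0x81 = 10000001 (10xxxxxx ✓), payload 000001.
Byte 3: 0xBD = 10111101 (10xxxxxx ✓), payload 111101.
Concatenate: 0011000001111101 = 0x307D (16 bits → U+307D).

U+307D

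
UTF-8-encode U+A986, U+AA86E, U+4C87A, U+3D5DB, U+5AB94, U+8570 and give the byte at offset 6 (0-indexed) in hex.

0xAE

U+A986 → 3-byte form EA A6 86 at offsets 0–2.
U+AA86E → 4-byte form F2 AA A1 AE at offsets 3–6.
Offset 6 falls in char 2's range; it's byte 4 of F2 AA A1 AE = 0xAE.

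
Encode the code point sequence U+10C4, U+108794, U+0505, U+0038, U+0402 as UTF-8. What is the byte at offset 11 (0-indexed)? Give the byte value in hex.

0x82

U+10C4 → 3-byte form E1 83 84 at offsets 0–2.
U+108794 → 4-byte form F4 88 9E 94 at offsets 3–6.
U+0505 → 2-byte form D4 85 at offsets 7–8.
U+0038 → 1-byte form 38 at offsets 9–9.
U+0402 → 2-byte form D0 82 at offsets 10–11.
Offset 11 falls in char 5's range; it's byte 2 of D0 82 = 0x82.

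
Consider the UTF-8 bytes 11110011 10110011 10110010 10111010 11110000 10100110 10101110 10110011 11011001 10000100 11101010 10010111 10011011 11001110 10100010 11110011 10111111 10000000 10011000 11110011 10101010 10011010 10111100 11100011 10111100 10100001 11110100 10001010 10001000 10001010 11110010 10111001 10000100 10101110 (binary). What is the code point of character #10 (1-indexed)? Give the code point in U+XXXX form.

U+B912E

Offset 0: leading byte 0xF3 = 11110011 → 4-byte char #1 = F3 B3 B2 BA.
Offset 4: leading byte 0xF0 = 11110000 → 4-byte char #2 = F0 A6 AE B3.
Offset 8: leading byte 0xD9 = 11011001 → 2-byte char #3 = D9 84.
Offset 10: leading byte 0xEA = 11101010 → 3-byte char #4 = EA 97 9B.
Offset 13: leading byte 0xCE = 11001110 → 2-byte char #5 = CE A2.
Offset 15: leading byte 0xF3 = 11110011 → 4-byte char #6 = F3 BF 80 98.
Offset 19: leading byte 0xF3 = 11110011 → 4-byte char #7 = F3 AA 9A BC.
Offset 23: leading byte 0xE3 = 11100011 → 3-byte char #8 = E3 BC A1.
Offset 26: leading byte 0xF4 = 11110100 → 4-byte char #9 = F4 8A 88 8A.
Offset 30: leading byte 0xF2 = 11110010 → 4-byte char #10 = F2 B9 84 AE.
Leading byte 0xF2 = 11110010 matches 11110xxx → 4-byte sequence.
Byte 1: 0xF2 = 11110010, payload 010 (3 bits).
Byte 2: 0xB9 = 10111001 (10xxxxxx ✓), payload 111001.
Byte 3: 0x84 = 10000100 (10xxxxxx ✓), payload 000100.
Byte 4: 0xAE = 10101110 (10xxxxxx ✓), payload 101110.
Concatenate: 010111001000100101110 = 0xB912E (21 bits → U+B912E).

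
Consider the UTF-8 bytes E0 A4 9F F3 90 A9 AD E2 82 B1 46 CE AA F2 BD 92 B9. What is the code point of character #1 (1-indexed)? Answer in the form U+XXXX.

U+091F

Offset 0: leading byte 0xE0 = 11100000 → 3-byte char #1 = E0 A4 9F.
Leading byte 0xE0 = 11100000 matches 1110xxxx → 3-byte sequence.
Byte 1: 0xE0 = 11100000, payload 0000 (4 bits).
Byte 2: 0xA4 = 10100100 (10xxxxxx ✓), payload 100100.
Byte 3: 0x9F = 10011111 (10xxxxxx ✓), payload 011111.
Concatenate: 0000100100011111 = 0x91F (16 bits → U+091F).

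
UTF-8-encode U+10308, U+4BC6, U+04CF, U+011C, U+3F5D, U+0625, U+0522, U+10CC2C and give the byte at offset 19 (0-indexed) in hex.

0x8C

U+10308 → 4-byte form F0 90 8C 88 at offsets 0–3.
U+4BC6 → 3-byte form E4 AF 86 at offsets 4–6.
U+04CF → 2-byte form D3 8F at offsets 7–8.
U+011C → 2-byte form C4 9C at offsets 9–10.
U+3F5D → 3-byte form E3 BD 9D at offsets 11–13.
U+0625 → 2-byte form D8 A5 at offsets 14–15.
U+0522 → 2-byte form D4 A2 at offsets 16–17.
U+10CC2C → 4-byte form F4 8C B0 AC at offsets 18–21.
Offset 19 falls in char 8's range; it's byte 2 of F4 8C B0 AC = 0x8C.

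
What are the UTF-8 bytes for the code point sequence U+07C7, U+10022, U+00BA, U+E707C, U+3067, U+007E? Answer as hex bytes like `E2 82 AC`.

DF 87 F0 90 80 A2 C2 BA F3 A7 81 BC E3 81 A7 7E

U+07C7: 2-byte form → DF 87.
U+10022: 4-byte form → F0 90 80 A2.
U+00BA: 2-byte form → C2 BA.
U+E707C: 4-byte form → F3 A7 81 BC.
U+3067: 3-byte form → E3 81 A7.
U+007E: 1-byte form → 7E.
Concatenated (16 bytes): DF 87 F0 90 80 A2 C2 BA F3 A7 81 BC E3 81 A7 7E.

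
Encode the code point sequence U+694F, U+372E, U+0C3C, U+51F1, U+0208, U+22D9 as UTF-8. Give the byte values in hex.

E6 A5 8F E3 9C AE E0 B0 BC E5 87 B1 C8 88 E2 8B 99

U+694F: 3-byte form → E6 A5 8F.
U+372E: 3-byte form → E3 9C AE.
U+0C3C: 3-byte form → E0 B0 BC.
U+51F1: 3-byte form → E5 87 B1.
U+0208: 2-byte form → C8 88.
U+22D9: 3-byte form → E2 8B 99.
Concatenated (17 bytes): E6 A5 8F E3 9C AE E0 B0 BC E5 87 B1 C8 88 E2 8B 99.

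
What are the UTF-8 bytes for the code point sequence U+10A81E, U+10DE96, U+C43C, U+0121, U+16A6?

U+10A81E: 4-byte form → F4 8A A0 9E.
U+10DE96: 4-byte form → F4 8D BA 96.
U+C43C: 3-byte form → EC 90 BC.
U+0121: 2-byte form → C4 A1.
U+16A6: 3-byte form → E1 9A A6.
Concatenated (16 bytes): F4 8A A0 9E F4 8D BA 96 EC 90 BC C4 A1 E1 9A A6.

F4 8A A0 9E F4 8D BA 96 EC 90 BC C4 A1 E1 9A A6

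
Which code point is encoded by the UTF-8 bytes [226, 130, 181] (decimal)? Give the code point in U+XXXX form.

Leading byte 0xE2 = 11100010 matches 1110xxxx → 3-byte sequence.
Byte 1: 0xE2 = 11100010, payload 0010 (4 bits).
Byte 2: 0x82 = 10000010 (10xxxxxx ✓), payload 000010.
Byte 3: 0xB5 = 10110101 (10xxxxxx ✓), payload 110101.
Concatenate: 0010000010110101 = 0x20B5 (16 bits → U+20B5).

U+20B5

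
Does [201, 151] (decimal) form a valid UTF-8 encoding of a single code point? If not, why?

valid

Leading byte 0xC9 = 11001001 → 2-byte form.
Continuation bytes 0x97=10010111 all match 10xxxxxx.
Decoded value 0x257 is ≥ 0x80 (shortest form) and not a surrogate.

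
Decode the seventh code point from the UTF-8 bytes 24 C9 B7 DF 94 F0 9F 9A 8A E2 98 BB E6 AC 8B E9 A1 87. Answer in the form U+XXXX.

Offset 0: leading byte 0x24 = 00100100 → 1-byte char #1 = 24.
Offset 1: leading byte 0xC9 = 11001001 → 2-byte char #2 = C9 B7.
Offset 3: leading byte 0xDF = 11011111 → 2-byte char #3 = DF 94.
Offset 5: leading byte 0xF0 = 11110000 → 4-byte char #4 = F0 9F 9A 8A.
Offset 9: leading byte 0xE2 = 11100010 → 3-byte char #5 = E2 98 BB.
Offset 12: leading byte 0xE6 = 11100110 → 3-byte char #6 = E6 AC 8B.
Offset 15: leading byte 0xE9 = 11101001 → 3-byte char #7 = E9 A1 87.
Leading byte 0xE9 = 11101001 matches 1110xxxx → 3-byte sequence.
Byte 1: 0xE9 = 11101001, payload 1001 (4 bits).
Byte 2: 0xA1 = 10100001 (10xxxxxx ✓), payload 100001.
Byte 3: 0x87 = 10000111 (10xxxxxx ✓), payload 000111.
Concatenate: 1001100001000111 = 0x9847 (16 bits → U+9847).

U+9847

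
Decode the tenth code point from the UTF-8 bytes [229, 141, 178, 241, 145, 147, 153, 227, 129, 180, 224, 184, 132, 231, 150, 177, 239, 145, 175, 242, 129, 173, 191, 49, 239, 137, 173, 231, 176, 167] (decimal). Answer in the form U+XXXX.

Offset 0: leading byte 0xE5 = 11100101 → 3-byte char #1 = E5 8D B2.
Offset 3: leading byte 0xF1 = 11110001 → 4-byte char #2 = F1 91 93 99.
Offset 7: leading byte 0xE3 = 11100011 → 3-byte char #3 = E3 81 B4.
Offset 10: leading byte 0xE0 = 11100000 → 3-byte char #4 = E0 B8 84.
Offset 13: leading byte 0xE7 = 11100111 → 3-byte char #5 = E7 96 B1.
Offset 16: leading byte 0xEF = 11101111 → 3-byte char #6 = EF 91 AF.
Offset 19: leading byte 0xF2 = 11110010 → 4-byte char #7 = F2 81 AD BF.
Offset 23: leading byte 0x31 = 00110001 → 1-byte char #8 = 31.
Offset 24: leading byte 0xEF = 11101111 → 3-byte char #9 = EF 89 AD.
Offset 27: leading byte 0xE7 = 11100111 → 3-byte char #10 = E7 B0 A7.
Leading byte 0xE7 = 11100111 matches 1110xxxx → 3-byte sequence.
Byte 1: 0xE7 = 11100111, payload 0111 (4 bits).
Byte 2: 0xB0 = 10110000 (10xxxxxx ✓), payload 110000.
Byte 3: 0xA7 = 10100111 (10xxxxxx ✓), payload 100111.
Concatenate: 0111110000100111 = 0x7C27 (16 bits → U+7C27).

U+7C27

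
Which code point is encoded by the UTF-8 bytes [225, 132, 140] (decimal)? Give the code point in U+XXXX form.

Leading byte 0xE1 = 11100001 matches 1110xxxx → 3-byte sequence.
Byte 1: 0xE1 = 11100001, payload 0001 (4 bits).
Byte 2: 0x84 = 10000100 (10xxxxxx ✓), payload 000100.
Byte 3: 0x8C = 10001100 (10xxxxxx ✓), payload 001100.
Concatenate: 0001000100001100 = 0x110C (16 bits → U+110C).

U+110C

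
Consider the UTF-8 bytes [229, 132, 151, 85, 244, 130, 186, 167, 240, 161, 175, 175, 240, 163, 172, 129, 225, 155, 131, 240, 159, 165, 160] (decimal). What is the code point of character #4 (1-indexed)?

Offset 0: leading byte 0xE5 = 11100101 → 3-byte char #1 = E5 84 97.
Offset 3: leading byte 0x55 = 01010101 → 1-byte char #2 = 55.
Offset 4: leading byte 0xF4 = 11110100 → 4-byte char #3 = F4 82 BA A7.
Offset 8: leading byte 0xF0 = 11110000 → 4-byte char #4 = F0 A1 AF AF.
Leading byte 0xF0 = 11110000 matches 11110xxx → 4-byte sequence.
Byte 1: 0xF0 = 11110000, payload 000 (3 bits).
Byte 2: 0xA1 = 10100001 (10xxxxxx ✓), payload 100001.
Byte 3: 0xAF = 10101111 (10xxxxxx ✓), payload 101111.
Byte 4: 0xAF = 10101111 (10xxxxxx ✓), payload 101111.
Concatenate: 000100001101111101111 = 0x21BEF (21 bits → U+21BEF).

U+21BEF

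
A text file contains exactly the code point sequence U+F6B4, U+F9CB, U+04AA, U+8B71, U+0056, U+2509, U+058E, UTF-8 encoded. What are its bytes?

EF 9A B4 EF A7 8B D2 AA E8 AD B1 56 E2 94 89 D6 8E

U+F6B4: 3-byte form → EF 9A B4.
U+F9CB: 3-byte form → EF A7 8B.
U+04AA: 2-byte form → D2 AA.
U+8B71: 3-byte form → E8 AD B1.
U+0056: 1-byte form → 56.
U+2509: 3-byte form → E2 94 89.
U+058E: 2-byte form → D6 8E.
Concatenated (17 bytes): EF 9A B4 EF A7 8B D2 AA E8 AD B1 56 E2 94 89 D6 8E.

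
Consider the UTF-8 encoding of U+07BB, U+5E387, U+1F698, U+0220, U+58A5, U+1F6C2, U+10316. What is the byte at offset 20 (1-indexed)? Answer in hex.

0xF0

1-indexed offset 20 is 0-indexed offset 19.
U+07BB → 2-byte form DE BB at offsets 0–1.
U+5E387 → 4-byte form F1 9E 8E 87 at offsets 2–5.
U+1F698 → 4-byte form F0 9F 9A 98 at offsets 6–9.
U+0220 → 2-byte form C8 A0 at offsets 10–11.
U+58A5 → 3-byte form E5 A2 A5 at offsets 12–14.
U+1F6C2 → 4-byte form F0 9F 9B 82 at offsets 15–18.
U+10316 → 4-byte form F0 90 8C 96 at offsets 19–22.
Offset 19 falls in char 7's range; it's byte 1 of F0 90 8C 96 = 0xF0.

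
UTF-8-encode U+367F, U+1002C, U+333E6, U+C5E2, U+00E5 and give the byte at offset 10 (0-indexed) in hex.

0xA6

U+367F → 3-byte form E3 99 BF at offsets 0–2.
U+1002C → 4-byte form F0 90 80 AC at offsets 3–6.
U+333E6 → 4-byte form F0 B3 8F A6 at offsets 7–10.
Offset 10 falls in char 3's range; it's byte 4 of F0 B3 8F A6 = 0xA6.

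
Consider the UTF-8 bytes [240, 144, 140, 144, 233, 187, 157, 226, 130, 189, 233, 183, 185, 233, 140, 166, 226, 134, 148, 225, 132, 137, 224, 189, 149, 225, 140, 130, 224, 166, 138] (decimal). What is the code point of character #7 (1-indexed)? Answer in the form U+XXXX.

U+1109

Offset 0: leading byte 0xF0 = 11110000 → 4-byte char #1 = F0 90 8C 90.
Offset 4: leading byte 0xE9 = 11101001 → 3-byte char #2 = E9 BB 9D.
Offset 7: leading byte 0xE2 = 11100010 → 3-byte char #3 = E2 82 BD.
Offset 10: leading byte 0xE9 = 11101001 → 3-byte char #4 = E9 B7 B9.
Offset 13: leading byte 0xE9 = 11101001 → 3-byte char #5 = E9 8C A6.
Offset 16: leading byte 0xE2 = 11100010 → 3-byte char #6 = E2 86 94.
Offset 19: leading byte 0xE1 = 11100001 → 3-byte char #7 = E1 84 89.
Leading byte 0xE1 = 11100001 matches 1110xxxx → 3-byte sequence.
Byte 1: 0xE1 = 11100001, payload 0001 (4 bits).
Byte 2: 0x84 = 10000100 (10xxxxxx ✓), payload 000100.
Byte 3: 0x89 = 10001001 (10xxxxxx ✓), payload 001001.
Concatenate: 0001000100001001 = 0x1109 (16 bits → U+1109).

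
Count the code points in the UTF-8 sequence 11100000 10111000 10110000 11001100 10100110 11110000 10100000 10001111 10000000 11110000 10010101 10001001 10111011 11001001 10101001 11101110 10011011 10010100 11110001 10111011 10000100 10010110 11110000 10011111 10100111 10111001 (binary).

8

Byte at offset 0: 0xE0 = 11100000 → 3-byte char (#1). Advance 3.
Byte at offset 3: 0xCC = 11001100 → 2-byte char (#2). Advance 2.
Byte at offset 5: 0xF0 = 11110000 → 4-byte char (#3). Advance 4.
Byte at offset 9: 0xF0 = 11110000 → 4-byte char (#4). Advance 4.
Byte at offset 13: 0xC9 = 11001001 → 2-byte char (#5). Advance 2.
Byte at offset 15: 0xEE = 11101110 → 3-byte char (#6). Advance 3.
Byte at offset 18: 0xF1 = 11110001 → 4-byte char (#7). Advance 4.
Byte at offset 22: 0xF0 = 11110000 → 4-byte char (#8). Advance 4.
Reached end at offset 26 after 8 code points.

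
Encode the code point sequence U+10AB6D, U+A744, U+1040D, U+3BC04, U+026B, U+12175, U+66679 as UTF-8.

U+10AB6D: 4-byte form → F4 8A AD AD.
U+A744: 3-byte form → EA 9D 84.
U+1040D: 4-byte form → F0 90 90 8D.
U+3BC04: 4-byte form → F0 BB B0 84.
U+026B: 2-byte form → C9 AB.
U+12175: 4-byte form → F0 92 85 B5.
U+66679: 4-byte form → F1 A6 99 B9.
Concatenated (25 bytes): F4 8A AD AD EA 9D 84 F0 90 90 8D F0 BB B0 84 C9 AB F0 92 85 B5 F1 A6 99 B9.

F4 8A AD AD EA 9D 84 F0 90 90 8D F0 BB B0 84 C9 AB F0 92 85 B5 F1 A6 99 B9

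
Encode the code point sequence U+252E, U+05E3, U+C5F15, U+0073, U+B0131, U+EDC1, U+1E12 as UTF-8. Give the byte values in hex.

E2 94 AE D7 A3 F3 85 BC 95 73 F2 B0 84 B1 EE B7 81 E1 B8 92

U+252E: 3-byte form → E2 94 AE.
U+05E3: 2-byte form → D7 A3.
U+C5F15: 4-byte form → F3 85 BC 95.
U+0073: 1-byte form → 73.
U+B0131: 4-byte form → F2 B0 84 B1.
U+EDC1: 3-byte form → EE B7 81.
U+1E12: 3-byte form → E1 B8 92.
Concatenated (20 bytes): E2 94 AE D7 A3 F3 85 BC 95 73 F2 B0 84 B1 EE B7 81 E1 B8 92.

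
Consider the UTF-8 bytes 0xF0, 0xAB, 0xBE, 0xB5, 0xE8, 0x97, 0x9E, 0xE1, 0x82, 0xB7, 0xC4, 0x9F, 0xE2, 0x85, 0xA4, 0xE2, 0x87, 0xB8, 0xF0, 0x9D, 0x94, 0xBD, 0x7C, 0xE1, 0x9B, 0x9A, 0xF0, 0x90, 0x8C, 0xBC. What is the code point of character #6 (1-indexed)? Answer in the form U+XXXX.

U+21F8

Offset 0: leading byte 0xF0 = 11110000 → 4-byte char #1 = F0 AB BE B5.
Offset 4: leading byte 0xE8 = 11101000 → 3-byte char #2 = E8 97 9E.
Offset 7: leading byte 0xE1 = 11100001 → 3-byte char #3 = E1 82 B7.
Offset 10: leading byte 0xC4 = 11000100 → 2-byte char #4 = C4 9F.
Offset 12: leading byte 0xE2 = 11100010 → 3-byte char #5 = E2 85 A4.
Offset 15: leading byte 0xE2 = 11100010 → 3-byte char #6 = E2 87 B8.
Leading byte 0xE2 = 11100010 matches 1110xxxx → 3-byte sequence.
Byte 1: 0xE2 = 11100010, payload 0010 (4 bits).
Byte 2: 0x87 = 10000111 (10xxxxxx ✓), payload 000111.
Byte 3: 0xB8 = 10111000 (10xxxxxx ✓), payload 111000.
Concatenate: 0010000111111000 = 0x21F8 (16 bits → U+21F8).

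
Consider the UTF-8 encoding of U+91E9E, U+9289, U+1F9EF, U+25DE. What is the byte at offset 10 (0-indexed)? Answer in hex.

0xAF

U+91E9E → 4-byte form F2 91 BA 9E at offsets 0–3.
U+9289 → 3-byte form E9 8A 89 at offsets 4–6.
U+1F9EF → 4-byte form F0 9F A7 AF at offsets 7–10.
Offset 10 falls in char 3's range; it's byte 4 of F0 9F A7 AF = 0xAF.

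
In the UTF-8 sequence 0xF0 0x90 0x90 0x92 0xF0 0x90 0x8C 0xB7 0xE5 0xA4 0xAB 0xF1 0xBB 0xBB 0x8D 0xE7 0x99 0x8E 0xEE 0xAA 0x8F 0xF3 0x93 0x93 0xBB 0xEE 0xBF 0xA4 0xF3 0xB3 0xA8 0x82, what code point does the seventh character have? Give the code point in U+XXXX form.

U+D34FB

Offset 0: leading byte 0xF0 = 11110000 → 4-byte char #1 = F0 90 90 92.
Offset 4: leading byte 0xF0 = 11110000 → 4-byte char #2 = F0 90 8C B7.
Offset 8: leading byte 0xE5 = 11100101 → 3-byte char #3 = E5 A4 AB.
Offset 11: leading byte 0xF1 = 11110001 → 4-byte char #4 = F1 BB BB 8D.
Offset 15: leading byte 0xE7 = 11100111 → 3-byte char #5 = E7 99 8E.
Offset 18: leading byte 0xEE = 11101110 → 3-byte char #6 = EE AA 8F.
Offset 21: leading byte 0xF3 = 11110011 → 4-byte char #7 = F3 93 93 BB.
Leading byte 0xF3 = 11110011 matches 11110xxx → 4-byte sequence.
Byte 1: 0xF3 = 11110011, payload 011 (3 bits).
Byte 2: 0x93 = 10010011 (10xxxxxx ✓), payload 010011.
Byte 3: 0x93 = 10010011 (10xxxxxx ✓), payload 010011.
Byte 4: 0xBB = 10111011 (10xxxxxx ✓), payload 111011.
Concatenate: 011010011010011111011 = 0xD34FB (21 bits → U+D34FB).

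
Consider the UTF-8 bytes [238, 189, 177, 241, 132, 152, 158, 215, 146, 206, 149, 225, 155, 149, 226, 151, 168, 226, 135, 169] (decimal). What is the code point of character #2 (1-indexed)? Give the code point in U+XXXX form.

Offset 0: leading byte 0xEE = 11101110 → 3-byte char #1 = EE BD B1.
Offset 3: leading byte 0xF1 = 11110001 → 4-byte char #2 = F1 84 98 9E.
Leading byte 0xF1 = 11110001 matches 11110xxx → 4-byte sequence.
Byte 1: 0xF1 = 11110001, payload 001 (3 bits).
Byte 2: 0x84 = 10000100 (10xxxxxx ✓), payload 000100.
Byte 3: 0x98 = 10011000 (10xxxxxx ✓), payload 011000.
Byte 4: 0x9E = 10011110 (10xxxxxx ✓), payload 011110.
Concatenate: 001000100011000011110 = 0x4461E (21 bits → U+4461E).

U+4461E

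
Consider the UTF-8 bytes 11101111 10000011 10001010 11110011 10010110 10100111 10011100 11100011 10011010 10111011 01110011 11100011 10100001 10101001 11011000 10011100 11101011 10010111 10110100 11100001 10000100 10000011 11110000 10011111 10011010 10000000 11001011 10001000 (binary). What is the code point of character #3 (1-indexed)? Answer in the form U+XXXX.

U+36BB

Offset 0: leading byte 0xEF = 11101111 → 3-byte char #1 = EF 83 8A.
Offset 3: leading byte 0xF3 = 11110011 → 4-byte char #2 = F3 96 A7 9C.
Offset 7: leading byte 0xE3 = 11100011 → 3-byte char #3 = E3 9A BB.
Leading byte 0xE3 = 11100011 matches 1110xxxx → 3-byte sequence.
Byte 1: 0xE3 = 11100011, payload 0011 (4 bits).
Byte 2: 0x9A = 10011010 (10xxxxxx ✓), payload 011010.
Byte 3: 0xBB = 10111011 (10xxxxxx ✓), payload 111011.
Concatenate: 0011011010111011 = 0x36BB (16 bits → U+36BB).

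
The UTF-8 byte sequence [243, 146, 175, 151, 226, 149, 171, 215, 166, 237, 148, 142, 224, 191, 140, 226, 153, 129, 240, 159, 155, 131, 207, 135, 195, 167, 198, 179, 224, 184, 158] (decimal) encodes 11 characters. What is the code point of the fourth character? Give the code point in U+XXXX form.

Offset 0: leading byte 0xF3 = 11110011 → 4-byte char #1 = F3 92 AF 97.
Offset 4: leading byte 0xE2 = 11100010 → 3-byte char #2 = E2 95 AB.
Offset 7: leading byte 0xD7 = 11010111 → 2-byte char #3 = D7 A6.
Offset 9: leading byte 0xED = 11101101 → 3-byte char #4 = ED 94 8E.
Leading byte 0xED = 11101101 matches 1110xxxx → 3-byte sequence.
Byte 1: 0xED = 11101101, payload 1101 (4 bits).
Byte 2: 0x94 = 10010100 (10xxxxxx ✓), payload 010100.
Byte 3: 0x8E = 10001110 (10xxxxxx ✓), payload 001110.
Concatenate: 1101010100001110 = 0xD50E (16 bits → U+D50E).

U+D50E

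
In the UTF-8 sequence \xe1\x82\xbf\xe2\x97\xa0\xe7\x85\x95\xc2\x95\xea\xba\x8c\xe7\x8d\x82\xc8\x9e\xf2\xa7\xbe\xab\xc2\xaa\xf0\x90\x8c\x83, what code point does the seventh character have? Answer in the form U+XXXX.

U+021E

Offset 0: leading byte 0xE1 = 11100001 → 3-byte char #1 = E1 82 BF.
Offset 3: leading byte 0xE2 = 11100010 → 3-byte char #2 = E2 97 A0.
Offset 6: leading byte 0xE7 = 11100111 → 3-byte char #3 = E7 85 95.
Offset 9: leading byte 0xC2 = 11000010 → 2-byte char #4 = C2 95.
Offset 11: leading byte 0xEA = 11101010 → 3-byte char #5 = EA BA 8C.
Offset 14: leading byte 0xE7 = 11100111 → 3-byte char #6 = E7 8D 82.
Offset 17: leading byte 0xC8 = 11001000 → 2-byte char #7 = C8 9E.
Leading byte 0xC8 = 11001000 matches 110xxxxx → 2-byte sequence.
Byte 1: 0xC8 = 11001000, payload 01000 (5 bits).
Byte 2: 0x9E = 10011110 (10xxxxxx ✓), payload 011110.
Concatenate: 01000011110 = 0x21E (11 bits → U+021E).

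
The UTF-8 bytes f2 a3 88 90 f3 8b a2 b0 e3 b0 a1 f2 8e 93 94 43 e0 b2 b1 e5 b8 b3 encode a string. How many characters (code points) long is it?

7

Byte at offset 0: 0xF2 = 11110010 → 4-byte char (#1). Advance 4.
Byte at offset 4: 0xF3 = 11110011 → 4-byte char (#2). Advance 4.
Byte at offset 8: 0xE3 = 11100011 → 3-byte char (#3). Advance 3.
Byte at offset 11: 0xF2 = 11110010 → 4-byte char (#4). Advance 4.
Byte at offset 15: 0x43 = 01000011 → 1-byte char (#5). Advance 1.
Byte at offset 16: 0xE0 = 11100000 → 3-byte char (#6). Advance 3.
Byte at offset 19: 0xE5 = 11100101 → 3-byte char (#7). Advance 3.
Reached end at offset 22 after 7 code points.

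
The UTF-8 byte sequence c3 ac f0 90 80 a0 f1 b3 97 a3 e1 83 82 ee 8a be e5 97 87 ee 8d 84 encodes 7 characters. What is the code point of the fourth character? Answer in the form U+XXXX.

U+10C2

Offset 0: leading byte 0xC3 = 11000011 → 2-byte char #1 = C3 AC.
Offset 2: leading byte 0xF0 = 11110000 → 4-byte char #2 = F0 90 80 A0.
Offset 6: leading byte 0xF1 = 11110001 → 4-byte char #3 = F1 B3 97 A3.
Offset 10: leading byte 0xE1 = 11100001 → 3-byte char #4 = E1 83 82.
Leading byte 0xE1 = 11100001 matches 1110xxxx → 3-byte sequence.
Byte 1: 0xE1 = 11100001, payload 0001 (4 bits).
Byte 2: 0x83 = 10000011 (10xxxxxx ✓), payload 000011.
Byte 3: 0x82 = 10000010 (10xxxxxx ✓), payload 000010.
Concatenate: 0001000011000010 = 0x10C2 (16 bits → U+10C2).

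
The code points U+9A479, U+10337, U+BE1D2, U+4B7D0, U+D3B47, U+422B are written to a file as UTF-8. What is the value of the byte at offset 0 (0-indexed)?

U+9A479 → 4-byte form F2 9A 91 B9 at offsets 0–3.
Offset 0 falls in char 1's range; it's byte 1 of F2 9A 91 B9 = 0xF2.

0xF2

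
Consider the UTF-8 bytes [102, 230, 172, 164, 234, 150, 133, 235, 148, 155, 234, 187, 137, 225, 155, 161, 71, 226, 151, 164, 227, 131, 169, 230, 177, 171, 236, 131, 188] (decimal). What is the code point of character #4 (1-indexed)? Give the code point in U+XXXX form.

U+B51B

Offset 0: leading byte 0x66 = 01100110 → 1-byte char #1 = 66.
Offset 1: leading byte 0xE6 = 11100110 → 3-byte char #2 = E6 AC A4.
Offset 4: leading byte 0xEA = 11101010 → 3-byte char #3 = EA 96 85.
Offset 7: leading byte 0xEB = 11101011 → 3-byte char #4 = EB 94 9B.
Leading byte 0xEB = 11101011 matches 1110xxxx → 3-byte sequence.
Byte 1: 0xEB = 11101011, payload 1011 (4 bits).
Byte 2: 0x94 = 10010100 (10xxxxxx ✓), payload 010100.
Byte 3: 0x9B = 10011011 (10xxxxxx ✓), payload 011011.
Concatenate: 1011010100011011 = 0xB51B (16 bits → U+B51B).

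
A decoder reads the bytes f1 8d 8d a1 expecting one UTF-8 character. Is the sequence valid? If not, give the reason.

Leading byte 0xF1 = 11110001 → 4-byte form.
Continuation bytes 0x8D=10001101, 0x8D=10001101, 0xA1=10100001 all match 10xxxxxx.
Decoded value 0x4D361 is ≥ 0x10000 (shortest form) and not a surrogate.

valid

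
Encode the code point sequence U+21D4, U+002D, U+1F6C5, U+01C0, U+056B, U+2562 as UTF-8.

E2 87 94 2D F0 9F 9B 85 C7 80 D5 AB E2 95 A2

U+21D4: 3-byte form → E2 87 94.
U+002D: 1-byte form → 2D.
U+1F6C5: 4-byte form → F0 9F 9B 85.
U+01C0: 2-byte form → C7 80.
U+056B: 2-byte form → D5 AB.
U+2562: 3-byte form → E2 95 A2.
Concatenated (15 bytes): E2 87 94 2D F0 9F 9B 85 C7 80 D5 AB E2 95 A2.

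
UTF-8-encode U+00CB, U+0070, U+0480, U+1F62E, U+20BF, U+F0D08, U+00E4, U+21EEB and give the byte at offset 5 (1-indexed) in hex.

0x80

1-indexed offset 5 is 0-indexed offset 4.
U+00CB → 2-byte form C3 8B at offsets 0–1.
U+0070 → 1-byte form 70 at offsets 2–2.
U+0480 → 2-byte form D2 80 at offsets 3–4.
Offset 4 falls in char 3's range; it's byte 2 of D2 80 = 0x80.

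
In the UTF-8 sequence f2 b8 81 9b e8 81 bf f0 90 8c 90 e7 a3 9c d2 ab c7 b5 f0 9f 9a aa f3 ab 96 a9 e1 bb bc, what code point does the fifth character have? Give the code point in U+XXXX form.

Offset 0: leading byte 0xF2 = 11110010 → 4-byte char #1 = F2 B8 81 9B.
Offset 4: leading byte 0xE8 = 11101000 → 3-byte char #2 = E8 81 BF.
Offset 7: leading byte 0xF0 = 11110000 → 4-byte char #3 = F0 90 8C 90.
Offset 11: leading byte 0xE7 = 11100111 → 3-byte char #4 = E7 A3 9C.
Offset 14: leading byte 0xD2 = 11010010 → 2-byte char #5 = D2 AB.
Leading byte 0xD2 = 11010010 matches 110xxxxx → 2-byte sequence.
Byte 1: 0xD2 = 11010010, payload 10010 (5 bits).
Byte 2: 0xAB = 10101011 (10xxxxxx ✓), payload 101011.
Concatenate: 10010101011 = 0x4AB (11 bits → U+04AB).

U+04AB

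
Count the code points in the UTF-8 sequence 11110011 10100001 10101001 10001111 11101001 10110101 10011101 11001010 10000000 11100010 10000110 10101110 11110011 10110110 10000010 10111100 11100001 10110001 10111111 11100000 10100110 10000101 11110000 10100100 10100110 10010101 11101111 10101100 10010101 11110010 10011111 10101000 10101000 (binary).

10

Byte at offset 0: 0xF3 = 11110011 → 4-byte char (#1). Advance 4.
Byte at offset 4: 0xE9 = 11101001 → 3-byte char (#2). Advance 3.
Byte at offset 7: 0xCA = 11001010 → 2-byte char (#3). Advance 2.
Byte at offset 9: 0xE2 = 11100010 → 3-byte char (#4). Advance 3.
Byte at offset 12: 0xF3 = 11110011 → 4-byte char (#5). Advance 4.
Byte at offset 16: 0xE1 = 11100001 → 3-byte char (#6). Advance 3.
Byte at offset 19: 0xE0 = 11100000 → 3-byte char (#7). Advance 3.
Byte at offset 22: 0xF0 = 11110000 → 4-byte char (#8). Advance 4.
Byte at offset 26: 0xEF = 11101111 → 3-byte char (#9). Advance 3.
Byte at offset 29: 0xF2 = 11110010 → 4-byte char (#10). Advance 4.
Reached end at offset 33 after 10 code points.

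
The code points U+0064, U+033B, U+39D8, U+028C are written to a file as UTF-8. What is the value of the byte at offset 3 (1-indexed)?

1-indexed offset 3 is 0-indexed offset 2.
U+0064 → 1-byte form 64 at offsets 0–0.
U+033B → 2-byte form CC BB at offsets 1–2.
Offset 2 falls in char 2's range; it's byte 2 of CC BB = 0xBB.

0xBB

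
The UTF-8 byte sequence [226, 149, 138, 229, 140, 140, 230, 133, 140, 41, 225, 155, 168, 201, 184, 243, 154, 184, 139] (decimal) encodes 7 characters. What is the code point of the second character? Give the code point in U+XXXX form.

U+530C

Offset 0: leading byte 0xE2 = 11100010 → 3-byte char #1 = E2 95 8A.
Offset 3: leading byte 0xE5 = 11100101 → 3-byte char #2 = E5 8C 8C.
Leading byte 0xE5 = 11100101 matches 1110xxxx → 3-byte sequence.
Byte 1: 0xE5 = 11100101, payload 0101 (4 bits).
Byte 2: 0x8C = 10001100 (10xxxxxx ✓), payload 001100.
Byte 3: 0x8C = 10001100 (10xxxxxx ✓), payload 001100.
Concatenate: 0101001100001100 = 0x530C (16 bits → U+530C).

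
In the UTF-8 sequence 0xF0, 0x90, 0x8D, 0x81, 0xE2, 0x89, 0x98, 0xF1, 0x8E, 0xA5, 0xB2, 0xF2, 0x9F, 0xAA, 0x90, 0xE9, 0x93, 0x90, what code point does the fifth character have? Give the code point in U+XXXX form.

Offset 0: leading byte 0xF0 = 11110000 → 4-byte char #1 = F0 90 8D 81.
Offset 4: leading byte 0xE2 = 11100010 → 3-byte char #2 = E2 89 98.
Offset 7: leading byte 0xF1 = 11110001 → 4-byte char #3 = F1 8E A5 B2.
Offset 11: leading byte 0xF2 = 11110010 → 4-byte char #4 = F2 9F AA 90.
Offset 15: leading byte 0xE9 = 11101001 → 3-byte char #5 = E9 93 90.
Leading byte 0xE9 = 11101001 matches 1110xxxx → 3-byte sequence.
Byte 1: 0xE9 = 11101001, payload 1001 (4 bits).
Byte 2: 0x93 = 10010011 (10xxxxxx ✓), payload 010011.
Byte 3: 0x90 = 10010000 (10xxxxxx ✓), payload 010000.
Concatenate: 1001010011010000 = 0x94D0 (16 bits → U+94D0).

U+94D0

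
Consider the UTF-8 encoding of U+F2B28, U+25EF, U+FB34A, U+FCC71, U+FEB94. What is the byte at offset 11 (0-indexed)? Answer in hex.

0xF3

U+F2B28 → 4-byte form F3 B2 AC A8 at offsets 0–3.
U+25EF → 3-byte form E2 97 AF at offsets 4–6.
U+FB34A → 4-byte form F3 BB 8D 8A at offsets 7–10.
U+FCC71 → 4-byte form F3 BC B1 B1 at offsets 11–14.
Offset 11 falls in char 4's range; it's byte 1 of F3 BC B1 B1 = 0xF3.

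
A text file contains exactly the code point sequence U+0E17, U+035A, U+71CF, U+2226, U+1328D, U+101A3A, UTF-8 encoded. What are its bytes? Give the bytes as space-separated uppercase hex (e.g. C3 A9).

U+0E17: 3-byte form → E0 B8 97.
U+035A: 2-byte form → CD 9A.
U+71CF: 3-byte form → E7 87 8F.
U+2226: 3-byte form → E2 88 A6.
U+1328D: 4-byte form → F0 93 8A 8D.
U+101A3A: 4-byte form → F4 81 A8 BA.
Concatenated (19 bytes): E0 B8 97 CD 9A E7 87 8F E2 88 A6 F0 93 8A 8D F4 81 A8 BA.

E0 B8 97 CD 9A E7 87 8F E2 88 A6 F0 93 8A 8D F4 81 A8 BA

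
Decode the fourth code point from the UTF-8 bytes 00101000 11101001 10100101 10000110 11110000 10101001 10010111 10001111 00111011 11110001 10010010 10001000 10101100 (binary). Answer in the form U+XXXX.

U+003B

Offset 0: leading byte 0x28 = 00101000 → 1-byte char #1 = 28.
Offset 1: leading byte 0xE9 = 11101001 → 3-byte char #2 = E9 A5 86.
Offset 4: leading byte 0xF0 = 11110000 → 4-byte char #3 = F0 A9 97 8F.
Offset 8: leading byte 0x3B = 00111011 → 1-byte char #4 = 3B.
Leading byte 0x3B = 00111011 matches 0xxxxxxx → 1-byte sequence.
Byte 1: 0x3B = 00111011, payload 0111011 (7 bits).
Concatenate: 0111011 = 0x3B (7 bits → U+003B).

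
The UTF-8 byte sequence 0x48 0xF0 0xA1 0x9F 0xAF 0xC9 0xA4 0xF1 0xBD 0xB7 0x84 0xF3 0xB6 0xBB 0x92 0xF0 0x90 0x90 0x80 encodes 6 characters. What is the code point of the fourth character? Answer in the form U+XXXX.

U+7DDC4

Offset 0: leading byte 0x48 = 01001000 → 1-byte char #1 = 48.
Offset 1: leading byte 0xF0 = 11110000 → 4-byte char #2 = F0 A1 9F AF.
Offset 5: leading byte 0xC9 = 11001001 → 2-byte char #3 = C9 A4.
Offset 7: leading byte 0xF1 = 11110001 → 4-byte char #4 = F1 BD B7 84.
Leading byte 0xF1 = 11110001 matches 11110xxx → 4-byte sequence.
Byte 1: 0xF1 = 11110001, payload 001 (3 bits).
Byte 2: 0xBD = 10111101 (10xxxxxx ✓), payload 111101.
Byte 3: 0xB7 = 10110111 (10xxxxxx ✓), payload 110111.
Byte 4: 0x84 = 10000100 (10xxxxxx ✓), payload 000100.
Concatenate: 001111101110111000100 = 0x7DDC4 (21 bits → U+7DDC4).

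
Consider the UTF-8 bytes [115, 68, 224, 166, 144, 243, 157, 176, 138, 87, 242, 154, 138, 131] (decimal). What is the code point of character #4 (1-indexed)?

U+DDC0A

Offset 0: leading byte 0x73 = 01110011 → 1-byte char #1 = 73.
Offset 1: leading byte 0x44 = 01000100 → 1-byte char #2 = 44.
Offset 2: leading byte 0xE0 = 11100000 → 3-byte char #3 = E0 A6 90.
Offset 5: leading byte 0xF3 = 11110011 → 4-byte char #4 = F3 9D B0 8A.
Leading byte 0xF3 = 11110011 matches 11110xxx → 4-byte sequence.
Byte 1: 0xF3 = 11110011, payload 011 (3 bits).
Byte 2: 0x9D = 10011101 (10xxxxxx ✓), payload 011101.
Byte 3: 0xB0 = 10110000 (10xxxxxx ✓), payload 110000.
Byte 4: 0x8A = 10001010 (10xxxxxx ✓), payload 001010.
Concatenate: 011011101110000001010 = 0xDDC0A (21 bits → U+DDC0A).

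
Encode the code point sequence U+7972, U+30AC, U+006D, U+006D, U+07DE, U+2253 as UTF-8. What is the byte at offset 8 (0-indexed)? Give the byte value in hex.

0xDF

U+7972 → 3-byte form E7 A5 B2 at offsets 0–2.
U+30AC → 3-byte form E3 82 AC at offsets 3–5.
U+006D → 1-byte form 6D at offsets 6–6.
U+006D → 1-byte form 6D at offsets 7–7.
U+07DE → 2-byte form DF 9E at offsets 8–9.
Offset 8 falls in char 5's range; it's byte 1 of DF 9E = 0xDF.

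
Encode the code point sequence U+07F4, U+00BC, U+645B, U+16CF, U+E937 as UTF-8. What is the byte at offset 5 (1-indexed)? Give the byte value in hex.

1-indexed offset 5 is 0-indexed offset 4.
U+07F4 → 2-byte form DF B4 at offsets 0–1.
U+00BC → 2-byte form C2 BC at offsets 2–3.
U+645B → 3-byte form E6 91 9B at offsets 4–6.
Offset 4 falls in char 3's range; it's byte 1 of E6 91 9B = 0xE6.

0xE6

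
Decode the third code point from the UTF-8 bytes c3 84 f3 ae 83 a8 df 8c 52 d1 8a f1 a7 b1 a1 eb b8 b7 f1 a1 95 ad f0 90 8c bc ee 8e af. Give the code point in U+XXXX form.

Offset 0: leading byte 0xC3 = 11000011 → 2-byte char #1 = C3 84.
Offset 2: leading byte 0xF3 = 11110011 → 4-byte char #2 = F3 AE 83 A8.
Offset 6: leading byte 0xDF = 11011111 → 2-byte char #3 = DF 8C.
Leading byte 0xDF = 11011111 matches 110xxxxx → 2-byte sequence.
Byte 1: 0xDF = 11011111, payload 11111 (5 bits).
Byte 2: 0x8C = 10001100 (10xxxxxx ✓), payload 001100.
Concatenate: 11111001100 = 0x7CC (11 bits → U+07CC).

U+07CC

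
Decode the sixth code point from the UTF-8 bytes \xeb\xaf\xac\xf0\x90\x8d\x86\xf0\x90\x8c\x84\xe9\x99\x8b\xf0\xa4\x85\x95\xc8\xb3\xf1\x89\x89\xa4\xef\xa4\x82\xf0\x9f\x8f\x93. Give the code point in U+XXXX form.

Offset 0: leading byte 0xEB = 11101011 → 3-byte char #1 = EB AF AC.
Offset 3: leading byte 0xF0 = 11110000 → 4-byte char #2 = F0 90 8D 86.
Offset 7: leading byte 0xF0 = 11110000 → 4-byte char #3 = F0 90 8C 84.
Offset 11: leading byte 0xE9 = 11101001 → 3-byte char #4 = E9 99 8B.
Offset 14: leading byte 0xF0 = 11110000 → 4-byte char #5 = F0 A4 85 95.
Offset 18: leading byte 0xC8 = 11001000 → 2-byte char #6 = C8 B3.
Leading byte 0xC8 = 11001000 matches 110xxxxx → 2-byte sequence.
Byte 1: 0xC8 = 11001000, payload 01000 (5 bits).
Byte 2: 0xB3 = 10110011 (10xxxxxx ✓), payload 110011.
Concatenate: 01000110011 = 0x233 (11 bits → U+0233).

U+0233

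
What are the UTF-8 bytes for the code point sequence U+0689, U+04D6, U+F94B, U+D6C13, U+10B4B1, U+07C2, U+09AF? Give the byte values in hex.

DA 89 D3 96 EF A5 8B F3 96 B0 93 F4 8B 92 B1 DF 82 E0 A6 AF

U+0689: 2-byte form → DA 89.
U+04D6: 2-byte form → D3 96.
U+F94B: 3-byte form → EF A5 8B.
U+D6C13: 4-byte form → F3 96 B0 93.
U+10B4B1: 4-byte form → F4 8B 92 B1.
U+07C2: 2-byte form → DF 82.
U+09AF: 3-byte form → E0 A6 AF.
Concatenated (20 bytes): DA 89 D3 96 EF A5 8B F3 96 B0 93 F4 8B 92 B1 DF 82 E0 A6 AF.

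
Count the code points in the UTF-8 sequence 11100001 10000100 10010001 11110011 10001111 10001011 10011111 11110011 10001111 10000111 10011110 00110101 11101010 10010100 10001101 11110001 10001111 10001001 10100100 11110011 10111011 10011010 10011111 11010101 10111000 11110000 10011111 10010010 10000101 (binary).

Byte at offset 0: 0xE1 = 11100001 → 3-byte char (#1). Advance 3.
Byte at offset 3: 0xF3 = 11110011 → 4-byte char (#2). Advance 4.
Byte at offset 7: 0xF3 = 11110011 → 4-byte char (#3). Advance 4.
Byte at offset 11: 0x35 = 00110101 → 1-byte char (#4). Advance 1.
Byte at offset 12: 0xEA = 11101010 → 3-byte char (#5). Advance 3.
Byte at offset 15: 0xF1 = 11110001 → 4-byte char (#6). Advance 4.
Byte at offset 19: 0xF3 = 11110011 → 4-byte char (#7). Advance 4.
Byte at offset 23: 0xD5 = 11010101 → 2-byte char (#8). Advance 2.
Byte at offset 25: 0xF0 = 11110000 → 4-byte char (#9). Advance 4.
Reached end at offset 29 after 9 code points.

9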